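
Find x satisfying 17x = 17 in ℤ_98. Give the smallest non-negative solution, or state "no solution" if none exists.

1

First find gcd(17, 98):
98 = 5*17 + 13
17 = 1*13 + 4
13 = 3*4 + 1
4 = 4*1 + 0
gcd = 1, so a unique solution mod 98 exists.
Back-substitute for the Bézout coefficients:
1 = 13 − 3·4
1 = −3·17 + 4·13
1 = 4·98 − 23·17
So 17·(-23) ≡ 1 (mod 98), giving 17⁻¹ ≡ 75.
x ≡ 17⁻¹·17 ≡ 75·17 ≡ 1 (mod 98).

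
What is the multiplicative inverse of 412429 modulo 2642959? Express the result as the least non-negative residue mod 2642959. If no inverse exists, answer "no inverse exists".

Run Euclid on (2642959, 412429):
2642959 = 6×412429 + 168385
412429 = 2×168385 + 75659
168385 = 2×75659 + 17067
75659 = 4×17067 + 7391
17067 = 2×7391 + 2285
7391 = 3×2285 + 536
2285 = 4×536 + 141
536 = 3×141 + 113
141 = 1×113 + 28
113 = 4×28 + 1
28 = 28×1 + 0
gcd = 1, so the inverse exists. Back-substitute:
1 = 113 − 4·28
1 = −4·141 + 5·113
1 = 5·536 − 19·141
1 = −19·2285 + 81·536
1 = 81·7391 − 262·2285
1 = −262·17067 + 605·7391
1 = 605·75659 − 2682·17067
1 = −2682·168385 + 5969·75659
1 = 5969·412429 − 14620·168385
1 = −14620·2642959 + 93689·412429
So 412429·93689 ≡ 1 (mod 2642959).

93689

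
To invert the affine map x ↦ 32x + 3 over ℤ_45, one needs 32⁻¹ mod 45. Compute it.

Extended Euclidean algorithm:
45 = 1×32 + 13
32 = 2×13 + 6
13 = 2×6 + 1
6 = 6×1 + 0
Since gcd(32, 45) = 1, back-substitute to write 1 as a combination:
1 = 13 − 2·6
1 = −2·32 + 5·13
1 = 5·45 − 7·32
So 32·(-7) ≡ 1 (mod 45), and -7 ≡ 38 (mod 45).

38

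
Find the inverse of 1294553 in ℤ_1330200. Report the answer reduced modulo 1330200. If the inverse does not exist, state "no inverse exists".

414617

Apply the Euclidean algorithm to 1330200 and 1294553:
1330200 = 1×1294553 + 35647
1294553 = 36×35647 + 11261
35647 = 3×11261 + 1864
11261 = 6×1864 + 77
1864 = 24×77 + 16
77 = 4×16 + 13
16 = 1×13 + 3
13 = 4×3 + 1
3 = 3×1 + 0
The gcd is 1. Working backward:
1 = 13 − 4·3
1 = −4·16 + 5·13
1 = 5·77 − 24·16
1 = −24·1864 + 581·77
1 = 581·11261 − 3510·1864
1 = −3510·35647 + 11111·11261
1 = 11111·1294553 − 403506·35647
1 = −403506·1330200 + 414617·1294553
So 1294553·414617 ≡ 1 (mod 1330200).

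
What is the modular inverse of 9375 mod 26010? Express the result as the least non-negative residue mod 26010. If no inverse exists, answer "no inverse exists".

no inverse exists

Compute gcd(9375, 26010):
26010 = 2×9375 + 7260
9375 = 1×7260 + 2115
7260 = 3×2115 + 915
2115 = 2×915 + 285
915 = 3×285 + 60
285 = 4×60 + 45
60 = 1×45 + 15
45 = 3×15 + 0
The gcd is 15, not 1, hence no inverse exists.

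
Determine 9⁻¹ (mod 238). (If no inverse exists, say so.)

Extended Euclidean algorithm:
238 = 26·9 + 4
9 = 2·4 + 1
4 = 4·1 + 0
The gcd is 1. Working backward:
1 = 9 − 2·4
1 = −2·238 + 53·9
So 9·53 ≡ 1 (mod 238).

53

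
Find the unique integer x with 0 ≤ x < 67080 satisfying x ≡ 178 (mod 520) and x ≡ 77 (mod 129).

3818

Write x = 178 + 520·k. Then 520·k ≡ 77 − 178 ≡ 28 (mod 129).
Need 520⁻¹ mod 129. Extended Euclid on (129, 4):
129 = 32·4 + 1
4 = 4·1 + 0
Back-substitute:
1 = 129 − 32·4
520⁻¹ ≡ 97 (mod 129), so k ≡ 97·28 ≡ 7 (mod 129).
x = 178 + 520·7 = 3818.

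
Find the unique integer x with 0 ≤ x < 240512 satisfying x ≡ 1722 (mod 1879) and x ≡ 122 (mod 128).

121978

Write x = 1722 + 1879·k. Then 1879·k ≡ 122 − 1722 ≡ 64 (mod 128).
Need 1879⁻¹ mod 128. Extended Euclid on (128, 87):
128 = 1·87 + 41
87 = 2·41 + 5
41 = 8·5 + 1
5 = 5·1 + 0
Back-substitute:
1 = 41 − 8·5
1 = −8·87 + 17·41
1 = 17·128 − 25·87
1879⁻¹ ≡ 103 (mod 128), so k ≡ 103·64 ≡ 64 (mod 128).
x = 1722 + 1879·64 = 121978.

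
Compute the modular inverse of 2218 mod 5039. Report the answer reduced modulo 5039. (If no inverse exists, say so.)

961

Run Euclid on (5039, 2218):
5039 = 2*2218 + 603
2218 = 3*603 + 409
603 = 1*409 + 194
409 = 2*194 + 21
194 = 9*21 + 5
21 = 4*5 + 1
5 = 5*1 + 0
gcd = 1, so the inverse exists. Back-substitute:
1 = 21 − 4·5
1 = −4·194 + 37·21
1 = 37·409 − 78·194
1 = −78·603 + 115·409
1 = 115·2218 − 423·603
1 = −423·5039 + 961·2218
So 2218·961 ≡ 1 (mod 5039).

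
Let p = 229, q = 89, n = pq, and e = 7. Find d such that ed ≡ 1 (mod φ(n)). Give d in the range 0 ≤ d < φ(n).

φ(n) = (p−1)(q−1) = 228·88 = 20064.
Need d with 7·d ≡ 1 (mod 20064). Apply the extended Euclidean algorithm:
20064 = 2866*7 + 2
7 = 3*2 + 1
2 = 2*1 + 0
Back-substitute:
1 = 7 − 3·2
1 = −3·20064 + 8599·7
So 7·8599 ≡ 1 (mod 20064), hence d = 8599.

8599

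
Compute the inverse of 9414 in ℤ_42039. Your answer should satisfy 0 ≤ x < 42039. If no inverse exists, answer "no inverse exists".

no inverse exists

Compute gcd(9414, 42039):
42039 = 4×9414 + 4383
9414 = 2×4383 + 648
4383 = 6×648 + 495
648 = 1×495 + 153
495 = 3×153 + 36
153 = 4×36 + 9
36 = 4×9 + 0
gcd(9414, 42039) = 9 ≠ 1, so 9414 has no multiplicative inverse modulo 42039.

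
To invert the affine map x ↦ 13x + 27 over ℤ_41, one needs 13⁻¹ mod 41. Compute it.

gcd(41, 13) by repeated division:
41 = 3·13 + 2
13 = 6·2 + 1
2 = 2·1 + 0
gcd = 1, so the inverse exists. Back-substitute:
1 = 13 − 6·2
1 = −6·41 + 19·13
So 13·19 ≡ 1 (mod 41).

19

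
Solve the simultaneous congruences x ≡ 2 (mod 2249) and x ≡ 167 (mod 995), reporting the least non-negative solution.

1236952

Write x = 2 + 2249·k. Then 2249·k ≡ 167 − 2 ≡ 165 (mod 995).
Need 2249⁻¹ mod 995. Extended Euclid on (995, 259):
995 = 3·259 + 218
259 = 1·218 + 41
218 = 5·41 + 13
41 = 3·13 + 2
13 = 6·2 + 1
2 = 2·1 + 0
Back-substitute:
1 = 13 − 6·2
1 = −6·41 + 19·13
1 = 19·218 − 101·41
1 = −101·259 + 120·218
1 = 120·995 − 461·259
2249⁻¹ ≡ 534 (mod 995), so k ≡ 534·165 ≡ 550 (mod 995).
x = 2 + 2249·550 = 1236952.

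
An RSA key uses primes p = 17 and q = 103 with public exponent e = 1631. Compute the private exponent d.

φ(n) = (p−1)(q−1) = 16·102 = 1632.
Need d with 1631·d ≡ 1 (mod 1632). Apply the extended Euclidean algorithm:
1632 = 1·1631 + 1
1631 = 1631·1 + 0
Back-substitute:
1 = 1632 − 1631
So 1631·(-1) ≡ 1 (mod 1632), hence d ≡ -1 ≡ 1631 (mod 1632).

1631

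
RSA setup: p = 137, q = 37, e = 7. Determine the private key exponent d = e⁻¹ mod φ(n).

φ(n) = (p−1)(q−1) = 136·36 = 4896.
Need d with 7·d ≡ 1 (mod 4896). Apply the extended Euclidean algorithm:
4896 = 699*7 + 3
7 = 2*3 + 1
3 = 3*1 + 0
Back-substitute:
1 = 7 − 2·3
1 = −2·4896 + 1399·7
So 7·1399 ≡ 1 (mod 4896), hence d = 1399.

1399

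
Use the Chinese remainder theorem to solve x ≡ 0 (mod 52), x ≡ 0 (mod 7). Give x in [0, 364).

0

Write x = 0 + 52·k. Then 52·k ≡ 0 − 0 ≡ 0 (mod 7).
Need 52⁻¹ mod 7. Extended Euclid on (7, 3):
7 = 2·3 + 1
3 = 3·1 + 0
Back-substitute:
1 = 7 − 2·3
52⁻¹ ≡ 5 (mod 7), so k ≡ 5·0 ≡ 0 (mod 7).
x = 0 + 52·0 = 0.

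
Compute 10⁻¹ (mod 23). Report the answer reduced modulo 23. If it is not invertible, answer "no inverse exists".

7

Extended Euclidean algorithm:
23 = 2*10 + 3
10 = 3*3 + 1
3 = 3*1 + 0
gcd = 1, so the inverse exists. Back-substitute:
1 = 10 − 3·3
1 = −3·23 + 7·10
So 10·7 ≡ 1 (mod 23).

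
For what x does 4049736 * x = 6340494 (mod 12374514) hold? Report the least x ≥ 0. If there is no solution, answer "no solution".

First find gcd(4049736, 12374514):
12374514 = 3·4049736 + 225306
4049736 = 17·225306 + 219534
225306 = 1·219534 + 5772
219534 = 38·5772 + 198
5772 = 29·198 + 30
198 = 6·30 + 18
30 = 1·18 + 12
18 = 1·12 + 6
12 = 2·6 + 0
gcd = 6 and 6 | 6340494, so solutions exist. Divide through by 6: 674956x ≡ 1056749 (mod 2062419).
Now find 674956⁻¹ mod 2062419:
2062419 = 3*674956 + 37551
674956 = 17*37551 + 36589
37551 = 1*36589 + 962
36589 = 38*962 + 33
962 = 29*33 + 5
33 = 6*5 + 3
5 = 1*3 + 2
3 = 1*2 + 1
2 = 2*1 + 0
Back-substitute:
1 = 3 − 2
1 = −5 + 2·3
1 = 2·33 − 13·5
1 = −13·962 + 379·33
1 = 379·36589 − 14415·962
1 = −14415·37551 + 14794·36589
1 = 14794·674956 − 265913·37551
1 = −265913·2062419 + 812533·674956
So 674956⁻¹ ≡ 812533 (mod 2062419).
Then x ≡ 812533·1056749 ≡ 657785 (mod 2062419); the smallest non-negative solution is x = 657785.

657785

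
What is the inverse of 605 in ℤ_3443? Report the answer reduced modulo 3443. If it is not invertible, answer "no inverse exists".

no inverse exists

Euclidean algorithm on 3443, 605:
3443 = 5*605 + 418
605 = 1*418 + 187
418 = 2*187 + 44
187 = 4*44 + 11
44 = 4*11 + 0
The gcd is 11, not 1, hence no inverse exists.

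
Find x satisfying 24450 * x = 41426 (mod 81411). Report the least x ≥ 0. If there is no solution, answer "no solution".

gcd(24450, 81411):
81411 = 3×24450 + 8061
24450 = 3×8061 + 267
8061 = 30×267 + 51
267 = 5×51 + 12
51 = 4×12 + 3
12 = 4×3 + 0
gcd = 3, but 3 ∤ 41426, so the congruence has no solution.

no solution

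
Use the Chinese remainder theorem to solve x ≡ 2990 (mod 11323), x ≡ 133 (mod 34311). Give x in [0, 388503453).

Write x = 2990 + 11323·k. Then 11323·k ≡ 133 − 2990 ≡ 31454 (mod 34311).
Need 11323⁻¹ mod 34311. Extended Euclid on (34311, 11323):
34311 = 3·11323 + 342
11323 = 33·342 + 37
342 = 9·37 + 9
37 = 4·9 + 1
9 = 9·1 + 0
Back-substitute:
1 = 37 − 4·9
1 = −4·342 + 37·37
1 = 37·11323 − 1225·342
1 = −1225·34311 + 3712·11323
11323⁻¹ ≡ 3712 (mod 34311), so k ≡ 3712·31454 ≡ 31226 (mod 34311).
x = 2990 + 11323·31226 = 353574988.

353574988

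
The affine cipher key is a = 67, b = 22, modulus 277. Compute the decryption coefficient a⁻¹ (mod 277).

gcd(277, 67) by repeated division:
277 = 4·67 + 9
67 = 7·9 + 4
9 = 2·4 + 1
4 = 4·1 + 0
gcd = 1, so the inverse exists. Back-substitute:
1 = 9 − 2·4
1 = −2·67 + 15·9
1 = 15·277 − 62·67
So 67·(-62) ≡ 1 (mod 277), and -62 ≡ 215 (mod 277).

215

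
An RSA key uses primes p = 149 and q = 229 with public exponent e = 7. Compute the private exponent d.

φ(n) = (p−1)(q−1) = 148·228 = 33744.
Need d with 7·d ≡ 1 (mod 33744). Apply the extended Euclidean algorithm:
33744 = 4820·7 + 4
7 = 1·4 + 3
4 = 1·3 + 1
3 = 3·1 + 0
Back-substitute:
1 = 4 − 3
1 = −7 + 2·4
1 = 2·33744 − 9641·7
So 7·(-9641) ≡ 1 (mod 33744), hence d ≡ -9641 ≡ 24103 (mod 33744).

24103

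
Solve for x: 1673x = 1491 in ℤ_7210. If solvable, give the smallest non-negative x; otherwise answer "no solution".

First find gcd(1673, 7210):
7210 = 4*1673 + 518
1673 = 3*518 + 119
518 = 4*119 + 42
119 = 2*42 + 35
42 = 1*35 + 7
35 = 5*7 + 0
gcd = 7 and 7 | 1491, so solutions exist. Divide through by 7: 239x ≡ 213 (mod 1030).
Now find 239⁻¹ mod 1030:
1030 = 4*239 + 74
239 = 3*74 + 17
74 = 4*17 + 6
17 = 2*6 + 5
6 = 1*5 + 1
5 = 5*1 + 0
Back-substitute:
1 = 6 − 5
1 = −17 + 3·6
1 = 3·74 − 13·17
1 = −13·239 + 42·74
1 = 42·1030 − 181·239
So 239·(-181) ≡ 1 (mod 1030), i.e. 239⁻¹ ≡ 849.
Then x ≡ 849·213 ≡ 587 (mod 1030); the smallest non-negative solution is x = 587.

587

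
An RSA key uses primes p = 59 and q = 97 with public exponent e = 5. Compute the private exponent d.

φ(n) = (p−1)(q−1) = 58·96 = 5568.
Need d with 5·d ≡ 1 (mod 5568). Apply the extended Euclidean algorithm:
5568 = 1113*5 + 3
5 = 1*3 + 2
3 = 1*2 + 1
2 = 2*1 + 0
Back-substitute:
1 = 3 − 2
1 = −5 + 2·3
1 = 2·5568 − 2227·5
So 5·(-2227) ≡ 1 (mod 5568), hence d ≡ -2227 ≡ 3341 (mod 5568).

3341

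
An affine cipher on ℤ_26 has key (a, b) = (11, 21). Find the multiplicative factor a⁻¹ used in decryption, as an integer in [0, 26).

19

Run Euclid on (26, 11):
26 = 2×11 + 4
11 = 2×4 + 3
4 = 1×3 + 1
3 = 3×1 + 0
The gcd is 1. Working backward:
1 = 4 − 3
1 = −11 + 3·4
1 = 3·26 − 7·11
Hence 11⁻¹ ≡ -7 ≡ 19 (mod 26).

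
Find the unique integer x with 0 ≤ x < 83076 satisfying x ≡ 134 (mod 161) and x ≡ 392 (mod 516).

Write x = 134 + 161·k. Then 161·k ≡ 392 − 134 ≡ 258 (mod 516).
Need 161⁻¹ mod 516. Extended Euclid on (516, 161):
516 = 3·161 + 33
161 = 4·33 + 29
33 = 1·29 + 4
29 = 7·4 + 1
4 = 4·1 + 0
Back-substitute:
1 = 29 − 7·4
1 = −7·33 + 8·29
1 = 8·161 − 39·33
1 = −39·516 + 125·161
161⁻¹ ≡ 125 (mod 516), so k ≡ 125·258 ≡ 258 (mod 516).
x = 134 + 161·258 = 41672.

41672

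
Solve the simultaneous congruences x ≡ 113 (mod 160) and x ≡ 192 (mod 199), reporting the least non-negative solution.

Write x = 113 + 160·k. Then 160·k ≡ 192 − 113 ≡ 79 (mod 199).
Need 160⁻¹ mod 199. Extended Euclid on (199, 160):
199 = 1·160 + 39
160 = 4·39 + 4
39 = 9·4 + 3
4 = 1·3 + 1
3 = 3·1 + 0
Back-substitute:
1 = 4 − 3
1 = −39 + 10·4
1 = 10·160 − 41·39
1 = −41·199 + 51·160
160⁻¹ ≡ 51 (mod 199), so k ≡ 51·79 ≡ 49 (mod 199).
x = 113 + 160·49 = 7953.

7953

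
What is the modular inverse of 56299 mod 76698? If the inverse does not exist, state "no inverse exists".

Extended Euclidean algorithm:
76698 = 1*56299 + 20399
56299 = 2*20399 + 15501
20399 = 1*15501 + 4898
15501 = 3*4898 + 807
4898 = 6*807 + 56
807 = 14*56 + 23
56 = 2*23 + 10
23 = 2*10 + 3
10 = 3*3 + 1
3 = 3*1 + 0
gcd = 1, so the inverse exists. Back-substitute:
1 = 10 − 3·3
1 = −3·23 + 7·10
1 = 7·56 − 17·23
1 = −17·807 + 245·56
1 = 245·4898 − 1487·807
1 = −1487·15501 + 4706·4898
1 = 4706·20399 − 6193·15501
1 = −6193·56299 + 17092·20399
1 = 17092·76698 − 23285·56299
Hence 56299⁻¹ ≡ -23285 ≡ 53413 (mod 76698).

53413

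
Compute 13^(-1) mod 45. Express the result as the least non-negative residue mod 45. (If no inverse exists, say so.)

7

Extended Euclidean algorithm:
45 = 3·13 + 6
13 = 2·6 + 1
6 = 6·1 + 0
gcd = 1, so the inverse exists. Back-substitute:
1 = 13 − 2·6
1 = −2·45 + 7·13
So 13·7 ≡ 1 (mod 45).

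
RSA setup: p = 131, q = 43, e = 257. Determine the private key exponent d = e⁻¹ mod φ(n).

φ(n) = (p−1)(q−1) = 130·42 = 5460.
Need d with 257·d ≡ 1 (mod 5460). Apply the extended Euclidean algorithm:
5460 = 21*257 + 63
257 = 4*63 + 5
63 = 12*5 + 3
5 = 1*3 + 2
3 = 1*2 + 1
2 = 2*1 + 0
Back-substitute:
1 = 3 − 2
1 = −5 + 2·3
1 = 2·63 − 25·5
1 = −25·257 + 102·63
1 = 102·5460 − 2167·257
So 257·(-2167) ≡ 1 (mod 5460), hence d ≡ -2167 ≡ 3293 (mod 5460).

3293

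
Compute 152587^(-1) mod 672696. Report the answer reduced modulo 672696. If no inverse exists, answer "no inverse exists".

452323

Apply the Euclidean algorithm to 672696 and 152587:
672696 = 4*152587 + 62348
152587 = 2*62348 + 27891
62348 = 2*27891 + 6566
27891 = 4*6566 + 1627
6566 = 4*1627 + 58
1627 = 28*58 + 3
58 = 19*3 + 1
3 = 3*1 + 0
gcd = 1, so the inverse exists. Back-substitute:
1 = 58 − 19·3
1 = −19·1627 + 533·58
1 = 533·6566 − 2151·1627
1 = −2151·27891 + 9137·6566
1 = 9137·62348 − 20425·27891
1 = −20425·152587 + 49987·62348
1 = 49987·672696 − 220373·152587
So 152587·(-220373) ≡ 1 (mod 672696), and -220373 ≡ 452323 (mod 672696).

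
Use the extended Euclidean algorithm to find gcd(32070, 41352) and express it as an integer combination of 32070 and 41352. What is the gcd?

Euclidean algorithm:
41352 = 1*32070 + 9282
32070 = 3*9282 + 4224
9282 = 2*4224 + 834
4224 = 5*834 + 54
834 = 15*54 + 24
54 = 2*24 + 6
24 = 4*6 + 0
gcd(32070, 41352) = 6.
Back-substituting:
6 = 54 − 2·24
6 = −2·834 + 31·54
6 = 31·4224 − 157·834
6 = −157·9282 + 345·4224
6 = 345·32070 − 1192·9282
6 = −1192·41352 + 1537·32070
So 6 = (-1192)·41352 + (1537)·32070.

6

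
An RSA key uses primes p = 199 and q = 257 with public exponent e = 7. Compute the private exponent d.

φ(n) = (p−1)(q−1) = 198·256 = 50688.
Need d with 7·d ≡ 1 (mod 50688). Apply the extended Euclidean algorithm:
50688 = 7241×7 + 1
7 = 7×1 + 0
Back-substitute:
1 = 50688 − 7241·7
So 7·(-7241) ≡ 1 (mod 50688), hence d ≡ -7241 ≡ 43447 (mod 50688).

43447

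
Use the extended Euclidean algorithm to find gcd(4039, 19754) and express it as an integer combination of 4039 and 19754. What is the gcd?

Repeated division:
19754 = 4*4039 + 3598
4039 = 1*3598 + 441
3598 = 8*441 + 70
441 = 6*70 + 21
70 = 3*21 + 7
21 = 3*7 + 0
gcd(4039, 19754) = 7.
Express as a combination:
7 = 70 − 3·21
7 = −3·441 + 19·70
7 = 19·3598 − 155·441
7 = −155·4039 + 174·3598
7 = 174·19754 − 851·4039
So 7 = (174)·19754 + (-851)·4039.

7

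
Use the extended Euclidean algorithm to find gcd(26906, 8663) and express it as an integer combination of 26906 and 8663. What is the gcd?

Apply Euclid's algorithm to 26906 and 8663:
26906 = 3·8663 + 917
8663 = 9·917 + 410
917 = 2·410 + 97
410 = 4·97 + 22
97 = 4·22 + 9
22 = 2·9 + 4
9 = 2·4 + 1
4 = 4·1 + 0
gcd(26906, 8663) = 1.
Back-substituting:
1 = 9 − 2·4
1 = −2·22 + 5·9
1 = 5·97 − 22·22
1 = −22·410 + 93·97
1 = 93·917 − 208·410
1 = −208·8663 + 1965·917
1 = 1965·26906 − 6103·8663
So 1 = (1965)·26906 + (-6103)·8663.

1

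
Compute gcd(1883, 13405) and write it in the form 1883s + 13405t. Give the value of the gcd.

7

Apply Euclid's algorithm to 13405 and 1883:
13405 = 7*1883 + 224
1883 = 8*224 + 91
224 = 2*91 + 42
91 = 2*42 + 7
42 = 6*7 + 0
gcd(1883, 13405) = 7.
Working backward:
7 = 91 − 2·42
7 = −2·224 + 5·91
7 = 5·1883 − 42·224
7 = −42·13405 + 299·1883
So 7 = (-42)·13405 + (299)·1883.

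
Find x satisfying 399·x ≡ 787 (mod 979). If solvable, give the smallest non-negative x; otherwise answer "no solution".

First find gcd(399, 979):
979 = 2*399 + 181
399 = 2*181 + 37
181 = 4*37 + 33
37 = 1*33 + 4
33 = 8*4 + 1
4 = 4*1 + 0
gcd = 1, so a unique solution mod 979 exists.
Back-substitute for the Bézout coefficients:
1 = 33 − 8·4
1 = −8·37 + 9·33
1 = 9·181 − 44·37
1 = −44·399 + 97·181
1 = 97·979 − 238·399
So 399·(-238) ≡ 1 (mod 979), giving 399⁻¹ ≡ 741.
x ≡ 399⁻¹·787 ≡ 741·787 ≡ 662 (mod 979).

662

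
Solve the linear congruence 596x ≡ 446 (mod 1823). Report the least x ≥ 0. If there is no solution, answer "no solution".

1316

First find gcd(596, 1823):
1823 = 3×596 + 35
596 = 17×35 + 1
35 = 35×1 + 0
gcd = 1, so a unique solution mod 1823 exists.
Back-substitute for the Bézout coefficients:
1 = 596 − 17·35
1 = −17·1823 + 52·596
So 596·(52) ≡ 1 (mod 1823), giving 596⁻¹ ≡ 52.
x ≡ 596⁻¹·446 ≡ 52·446 ≡ 1316 (mod 1823).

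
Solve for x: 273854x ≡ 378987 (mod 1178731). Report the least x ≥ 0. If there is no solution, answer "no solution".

First find gcd(273854, 1178731):
1178731 = 4×273854 + 83315
273854 = 3×83315 + 23909
83315 = 3×23909 + 11588
23909 = 2×11588 + 733
11588 = 15×733 + 593
733 = 1×593 + 140
593 = 4×140 + 33
140 = 4×33 + 8
33 = 4×8 + 1
8 = 8×1 + 0
gcd = 1, so a unique solution mod 1178731 exists.
Back-substitute for the Bézout coefficients:
1 = 33 − 4·8
1 = −4·140 + 17·33
1 = 17·593 − 72·140
1 = −72·733 + 89·593
1 = 89·11588 − 1407·733
1 = −1407·23909 + 2903·11588
1 = 2903·83315 − 10116·23909
1 = −10116·273854 + 33251·83315
1 = 33251·1178731 − 143120·273854
So 273854·(-143120) ≡ 1 (mod 1178731), giving 273854⁻¹ ≡ 1035611.
x ≡ 273854⁻¹·378987 ≡ 1035611·378987 ≡ 1044987 (mod 1178731).

1044987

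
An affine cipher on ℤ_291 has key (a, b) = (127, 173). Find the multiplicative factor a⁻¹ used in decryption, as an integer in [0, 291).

55

gcd(291, 127) by repeated division:
291 = 2×127 + 37
127 = 3×37 + 16
37 = 2×16 + 5
16 = 3×5 + 1
5 = 5×1 + 0
Since gcd(127, 291) = 1, back-substitute to write 1 as a combination:
1 = 16 − 3·5
1 = −3·37 + 7·16
1 = 7·127 − 24·37
1 = −24·291 + 55·127
So 127·55 ≡ 1 (mod 291).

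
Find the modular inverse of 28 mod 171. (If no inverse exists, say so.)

55

Apply the Euclidean algorithm to 171 and 28:
171 = 6·28 + 3
28 = 9·3 + 1
3 = 3·1 + 0
gcd = 1, so the inverse exists. Back-substitute:
1 = 28 − 9·3
1 = −9·171 + 55·28
So 28·55 ≡ 1 (mod 171).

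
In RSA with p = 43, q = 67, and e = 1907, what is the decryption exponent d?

971

φ(n) = (p−1)(q−1) = 42·66 = 2772.
Need d with 1907·d ≡ 1 (mod 2772). Apply the extended Euclidean algorithm:
2772 = 1·1907 + 865
1907 = 2·865 + 177
865 = 4·177 + 157
177 = 1·157 + 20
157 = 7·20 + 17
20 = 1·17 + 3
17 = 5·3 + 2
3 = 1·2 + 1
2 = 2·1 + 0
Back-substitute:
1 = 3 − 2
1 = −17 + 6·3
1 = 6·20 − 7·17
1 = −7·157 + 55·20
1 = 55·177 − 62·157
1 = −62·865 + 303·177
1 = 303·1907 − 668·865
1 = −668·2772 + 971·1907
So 1907·971 ≡ 1 (mod 2772), hence d = 971.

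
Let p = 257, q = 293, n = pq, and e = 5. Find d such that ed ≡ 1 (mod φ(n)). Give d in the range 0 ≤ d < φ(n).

φ(n) = (p−1)(q−1) = 256·292 = 74752.
Need d with 5·d ≡ 1 (mod 74752). Apply the extended Euclidean algorithm:
74752 = 14950*5 + 2
5 = 2*2 + 1
2 = 2*1 + 0
Back-substitute:
1 = 5 − 2·2
1 = −2·74752 + 29901·5
So 5·29901 ≡ 1 (mod 74752), hence d = 29901.

29901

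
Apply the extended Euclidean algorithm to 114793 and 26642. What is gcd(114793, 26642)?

Euclidean algorithm:
114793 = 4·26642 + 8225
26642 = 3·8225 + 1967
8225 = 4·1967 + 357
1967 = 5·357 + 182
357 = 1·182 + 175
182 = 1·175 + 7
175 = 25·7 + 0
gcd(114793, 26642) = 7.
Back-substituting:
7 = 182 − 175
7 = −357 + 2·182
7 = 2·1967 − 11·357
7 = −11·8225 + 46·1967
7 = 46·26642 − 149·8225
7 = −149·114793 + 642·26642
So 7 = (-149)·114793 + (642)·26642.

7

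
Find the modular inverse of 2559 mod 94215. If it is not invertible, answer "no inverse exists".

Compute gcd(2559, 94215):
94215 = 36·2559 + 2091
2559 = 1·2091 + 468
2091 = 4·468 + 219
468 = 2·219 + 30
219 = 7·30 + 9
30 = 3·9 + 3
9 = 3·3 + 0
The gcd is 3, not 1, hence no inverse exists.

no inverse exists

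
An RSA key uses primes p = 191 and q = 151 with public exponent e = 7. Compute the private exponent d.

φ(n) = (p−1)(q−1) = 190·150 = 28500.
Need d with 7·d ≡ 1 (mod 28500). Apply the extended Euclidean algorithm:
28500 = 4071*7 + 3
7 = 2*3 + 1
3 = 3*1 + 0
Back-substitute:
1 = 7 − 2·3
1 = −2·28500 + 8143·7
So 7·8143 ≡ 1 (mod 28500), hence d = 8143.

8143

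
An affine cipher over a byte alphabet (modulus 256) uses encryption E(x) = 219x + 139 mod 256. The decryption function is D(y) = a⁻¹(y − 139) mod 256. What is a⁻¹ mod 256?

83

Extended Euclidean algorithm:
256 = 1·219 + 37
219 = 5·37 + 34
37 = 1·34 + 3
34 = 11·3 + 1
3 = 3·1 + 0
gcd = 1, so the inverse exists. Back-substitute:
1 = 34 − 11·3
1 = −11·37 + 12·34
1 = 12·219 − 71·37
1 = −71·256 + 83·219
So 219·83 ≡ 1 (mod 256).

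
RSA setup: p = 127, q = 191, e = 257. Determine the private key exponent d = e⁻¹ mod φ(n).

10433

φ(n) = (p−1)(q−1) = 126·190 = 23940.
Need d with 257·d ≡ 1 (mod 23940). Apply the extended Euclidean algorithm:
23940 = 93×257 + 39
257 = 6×39 + 23
39 = 1×23 + 16
23 = 1×16 + 7
16 = 2×7 + 2
7 = 3×2 + 1
2 = 2×1 + 0
Back-substitute:
1 = 7 − 3·2
1 = −3·16 + 7·7
1 = 7·23 − 10·16
1 = −10·39 + 17·23
1 = 17·257 − 112·39
1 = −112·23940 + 10433·257
So 257·10433 ≡ 1 (mod 23940), hence d = 10433.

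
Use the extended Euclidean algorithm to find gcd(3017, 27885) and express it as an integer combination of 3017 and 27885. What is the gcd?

1

Euclidean algorithm:
27885 = 9·3017 + 732
3017 = 4·732 + 89
732 = 8·89 + 20
89 = 4·20 + 9
20 = 2·9 + 2
9 = 4·2 + 1
2 = 2·1 + 0
gcd(3017, 27885) = 1.
Express as a combination:
1 = 9 − 4·2
1 = −4·20 + 9·9
1 = 9·89 − 40·20
1 = −40·732 + 329·89
1 = 329·3017 − 1356·732
1 = −1356·27885 + 12533·3017
So 1 = (-1356)·27885 + (12533)·3017.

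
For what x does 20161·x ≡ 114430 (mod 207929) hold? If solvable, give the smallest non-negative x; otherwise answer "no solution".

59246

First find gcd(20161, 207929):
207929 = 10*20161 + 6319
20161 = 3*6319 + 1204
6319 = 5*1204 + 299
1204 = 4*299 + 8
299 = 37*8 + 3
8 = 2*3 + 2
3 = 1*2 + 1
2 = 2*1 + 0
gcd = 1, so a unique solution mod 207929 exists.
Back-substitute for the Bézout coefficients:
1 = 3 − 2
1 = −8 + 3·3
1 = 3·299 − 112·8
1 = −112·1204 + 451·299
1 = 451·6319 − 2367·1204
1 = −2367·20161 + 7552·6319
1 = 7552·207929 − 77887·20161
So 20161·(-77887) ≡ 1 (mod 207929), giving 20161⁻¹ ≡ 130042.
x ≡ 20161⁻¹·114430 ≡ 130042·114430 ≡ 59246 (mod 207929).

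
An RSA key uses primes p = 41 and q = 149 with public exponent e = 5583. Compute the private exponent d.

φ(n) = (p−1)(q−1) = 40·148 = 5920.
Need d with 5583·d ≡ 1 (mod 5920). Apply the extended Euclidean algorithm:
5920 = 1*5583 + 337
5583 = 16*337 + 191
337 = 1*191 + 146
191 = 1*146 + 45
146 = 3*45 + 11
45 = 4*11 + 1
11 = 11*1 + 0
Back-substitute:
1 = 45 − 4·11
1 = −4·146 + 13·45
1 = 13·191 − 17·146
1 = −17·337 + 30·191
1 = 30·5583 − 497·337
1 = −497·5920 + 527·5583
So 5583·527 ≡ 1 (mod 5920), hence d = 527.

527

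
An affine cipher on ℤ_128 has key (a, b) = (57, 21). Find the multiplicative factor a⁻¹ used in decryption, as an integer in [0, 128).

Apply the Euclidean algorithm to 128 and 57:
128 = 2×57 + 14
57 = 4×14 + 1
14 = 14×1 + 0
gcd = 1, so the inverse exists. Back-substitute:
1 = 57 − 4·14
1 = −4·128 + 9·57
So 57·9 ≡ 1 (mod 128).

9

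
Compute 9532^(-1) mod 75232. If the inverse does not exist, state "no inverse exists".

Compute gcd(9532, 75232):
75232 = 7*9532 + 8508
9532 = 1*8508 + 1024
8508 = 8*1024 + 316
1024 = 3*316 + 76
316 = 4*76 + 12
76 = 6*12 + 4
12 = 3*4 + 0
gcd(9532, 75232) = 4 ≠ 1, so 9532 has no multiplicative inverse modulo 75232.

no inverse exists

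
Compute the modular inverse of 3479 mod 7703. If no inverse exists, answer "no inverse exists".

Run Euclid on (7703, 3479):
7703 = 2*3479 + 745
3479 = 4*745 + 499
745 = 1*499 + 246
499 = 2*246 + 7
246 = 35*7 + 1
7 = 7*1 + 0
The gcd is 1. Working backward:
1 = 246 − 35·7
1 = −35·499 + 71·246
1 = 71·745 − 106·499
1 = −106·3479 + 495·745
1 = 495·7703 − 1096·3479
Hence 3479⁻¹ ≡ -1096 ≡ 6607 (mod 7703).

6607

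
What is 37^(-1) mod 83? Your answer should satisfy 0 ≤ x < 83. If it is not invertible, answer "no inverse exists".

gcd(83, 37) by repeated division:
83 = 2*37 + 9
37 = 4*9 + 1
9 = 9*1 + 0
Since gcd(37, 83) = 1, back-substitute to write 1 as a combination:
1 = 37 − 4·9
1 = −4·83 + 9·37
So 37·9 ≡ 1 (mod 83).

9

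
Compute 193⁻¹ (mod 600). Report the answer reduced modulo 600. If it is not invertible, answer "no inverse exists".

457

Run Euclid on (600, 193):
600 = 3×193 + 21
193 = 9×21 + 4
21 = 5×4 + 1
4 = 4×1 + 0
Since gcd(193, 600) = 1, back-substitute to write 1 as a combination:
1 = 21 − 5·4
1 = −5·193 + 46·21
1 = 46·600 − 143·193
So 193·(-143) ≡ 1 (mod 600), and -143 ≡ 457 (mod 600).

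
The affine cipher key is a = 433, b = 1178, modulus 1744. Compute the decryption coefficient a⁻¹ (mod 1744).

Apply the Euclidean algorithm to 1744 and 433:
1744 = 4×433 + 12
433 = 36×12 + 1
12 = 12×1 + 0
The gcd is 1. Working backward:
1 = 433 − 36·12
1 = −36·1744 + 145·433
So 433·145 ≡ 1 (mod 1744).

145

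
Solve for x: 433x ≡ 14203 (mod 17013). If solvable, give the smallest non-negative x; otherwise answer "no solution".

7891

First find gcd(433, 17013):
17013 = 39×433 + 126
433 = 3×126 + 55
126 = 2×55 + 16
55 = 3×16 + 7
16 = 2×7 + 2
7 = 3×2 + 1
2 = 2×1 + 0
gcd = 1, so a unique solution mod 17013 exists.
Back-substitute for the Bézout coefficients:
1 = 7 − 3·2
1 = −3·16 + 7·7
1 = 7·55 − 24·16
1 = −24·126 + 55·55
1 = 55·433 − 189·126
1 = −189·17013 + 7426·433
So 433·(7426) ≡ 1 (mod 17013), giving 433⁻¹ ≡ 7426.
x ≡ 433⁻¹·14203 ≡ 7426·14203 ≡ 7891 (mod 17013).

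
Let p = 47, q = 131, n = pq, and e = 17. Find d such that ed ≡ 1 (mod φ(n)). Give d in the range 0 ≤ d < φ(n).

φ(n) = (p−1)(q−1) = 46·130 = 5980.
Need d with 17·d ≡ 1 (mod 5980). Apply the extended Euclidean algorithm:
5980 = 351·17 + 13
17 = 1·13 + 4
13 = 3·4 + 1
4 = 4·1 + 0
Back-substitute:
1 = 13 − 3·4
1 = −3·17 + 4·13
1 = 4·5980 − 1407·17
So 17·(-1407) ≡ 1 (mod 5980), hence d ≡ -1407 ≡ 4573 (mod 5980).

4573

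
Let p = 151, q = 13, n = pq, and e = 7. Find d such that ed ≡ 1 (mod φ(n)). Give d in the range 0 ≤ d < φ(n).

1543

φ(n) = (p−1)(q−1) = 150·12 = 1800.
Need d with 7·d ≡ 1 (mod 1800). Apply the extended Euclidean algorithm:
1800 = 257·7 + 1
7 = 7·1 + 0
Back-substitute:
1 = 1800 − 257·7
So 7·(-257) ≡ 1 (mod 1800), hence d ≡ -257 ≡ 1543 (mod 1800).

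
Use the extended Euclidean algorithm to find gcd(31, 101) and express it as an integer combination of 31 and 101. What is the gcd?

Apply Euclid's algorithm to 101 and 31:
101 = 3·31 + 8
31 = 3·8 + 7
8 = 1·7 + 1
7 = 7·1 + 0
gcd(31, 101) = 1.
Back-substituting:
1 = 8 − 7
1 = −31 + 4·8
1 = 4·101 − 13·31
So 1 = (4)·101 + (-13)·31.

1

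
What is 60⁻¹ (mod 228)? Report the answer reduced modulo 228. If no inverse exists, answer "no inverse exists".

Euclidean algorithm on 228, 60:
228 = 3·60 + 48
60 = 1·48 + 12
48 = 4·12 + 0
gcd(60, 228) = 12 ≠ 1, so 60 has no multiplicative inverse modulo 228.

no inverse exists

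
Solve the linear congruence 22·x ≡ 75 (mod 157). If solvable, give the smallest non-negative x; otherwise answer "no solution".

139

First find gcd(22, 157):
157 = 7×22 + 3
22 = 7×3 + 1
3 = 3×1 + 0
gcd = 1, so a unique solution mod 157 exists.
Back-substitute for the Bézout coefficients:
1 = 22 − 7·3
1 = −7·157 + 50·22
So 22·(50) ≡ 1 (mod 157), giving 22⁻¹ ≡ 50.
x ≡ 22⁻¹·75 ≡ 50·75 ≡ 139 (mod 157).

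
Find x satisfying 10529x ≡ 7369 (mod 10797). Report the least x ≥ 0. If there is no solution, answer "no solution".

8876

First find gcd(10529, 10797):
10797 = 1·10529 + 268
10529 = 39·268 + 77
268 = 3·77 + 37
77 = 2·37 + 3
37 = 12·3 + 1
3 = 3·1 + 0
gcd = 1, so a unique solution mod 10797 exists.
Back-substitute for the Bézout coefficients:
1 = 37 − 12·3
1 = −12·77 + 25·37
1 = 25·268 − 87·77
1 = −87·10529 + 3418·268
1 = 3418·10797 − 3505·10529
So 10529·(-3505) ≡ 1 (mod 10797), giving 10529⁻¹ ≡ 7292.
x ≡ 10529⁻¹·7369 ≡ 7292·7369 ≡ 8876 (mod 10797).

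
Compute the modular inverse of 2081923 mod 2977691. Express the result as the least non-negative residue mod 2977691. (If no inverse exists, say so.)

1049519

Apply the Euclidean algorithm to 2977691 and 2081923:
2977691 = 1·2081923 + 895768
2081923 = 2·895768 + 290387
895768 = 3·290387 + 24607
290387 = 11·24607 + 19710
24607 = 1·19710 + 4897
19710 = 4·4897 + 122
4897 = 40·122 + 17
122 = 7·17 + 3
17 = 5·3 + 2
3 = 1·2 + 1
2 = 2·1 + 0
gcd = 1, so the inverse exists. Back-substitute:
1 = 3 − 2
1 = −17 + 6·3
1 = 6·122 − 43·17
1 = −43·4897 + 1726·122
1 = 1726·19710 − 6947·4897
1 = −6947·24607 + 8673·19710
1 = 8673·290387 − 102350·24607
1 = −102350·895768 + 315723·290387
1 = 315723·2081923 − 733796·895768
1 = −733796·2977691 + 1049519·2081923
So 2081923·1049519 ≡ 1 (mod 2977691).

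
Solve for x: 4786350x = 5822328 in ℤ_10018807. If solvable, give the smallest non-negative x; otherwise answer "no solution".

3466548

First find gcd(4786350, 10018807):
10018807 = 2*4786350 + 446107
4786350 = 10*446107 + 325280
446107 = 1*325280 + 120827
325280 = 2*120827 + 83626
120827 = 1*83626 + 37201
83626 = 2*37201 + 9224
37201 = 4*9224 + 305
9224 = 30*305 + 74
305 = 4*74 + 9
74 = 8*9 + 2
9 = 4*2 + 1
2 = 2*1 + 0
gcd = 1, so a unique solution mod 10018807 exists.
Back-substitute for the Bézout coefficients:
1 = 9 − 4·2
1 = −4·74 + 33·9
1 = 33·305 − 136·74
1 = −136·9224 + 4113·305
1 = 4113·37201 − 16588·9224
1 = −16588·83626 + 37289·37201
1 = 37289·120827 − 53877·83626
1 = −53877·325280 + 145043·120827
1 = 145043·446107 − 198920·325280
1 = −198920·4786350 + 2134243·446107
1 = 2134243·10018807 − 4467406·4786350
So 4786350·(-4467406) ≡ 1 (mod 10018807), giving 4786350⁻¹ ≡ 5551401.
x ≡ 4786350⁻¹·5822328 ≡ 5551401·5822328 ≡ 3466548 (mod 10018807).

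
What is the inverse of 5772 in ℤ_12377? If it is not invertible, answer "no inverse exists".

3566

Run Euclid on (12377, 5772):
12377 = 2·5772 + 833
5772 = 6·833 + 774
833 = 1·774 + 59
774 = 13·59 + 7
59 = 8·7 + 3
7 = 2·3 + 1
3 = 3·1 + 0
The gcd is 1. Working backward:
1 = 7 − 2·3
1 = −2·59 + 17·7
1 = 17·774 − 223·59
1 = −223·833 + 240·774
1 = 240·5772 − 1663·833
1 = −1663·12377 + 3566·5772
So 5772·3566 ≡ 1 (mod 12377).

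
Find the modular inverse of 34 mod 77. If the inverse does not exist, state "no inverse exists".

34

gcd(77, 34) by repeated division:
77 = 2×34 + 9
34 = 3×9 + 7
9 = 1×7 + 2
7 = 3×2 + 1
2 = 2×1 + 0
gcd = 1, so the inverse exists. Back-substitute:
1 = 7 − 3·2
1 = −3·9 + 4·7
1 = 4·34 − 15·9
1 = −15·77 + 34·34
So 34·34 ≡ 1 (mod 77).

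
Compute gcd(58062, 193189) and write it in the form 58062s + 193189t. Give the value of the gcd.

1

Repeated division:
193189 = 3·58062 + 19003
58062 = 3·19003 + 1053
19003 = 18·1053 + 49
1053 = 21·49 + 24
49 = 2·24 + 1
24 = 24·1 + 0
gcd(58062, 193189) = 1.
Working backward:
1 = 49 − 2·24
1 = −2·1053 + 43·49
1 = 43·19003 − 776·1053
1 = −776·58062 + 2371·19003
1 = 2371·193189 − 7889·58062
So 1 = (2371)·193189 + (-7889)·58062.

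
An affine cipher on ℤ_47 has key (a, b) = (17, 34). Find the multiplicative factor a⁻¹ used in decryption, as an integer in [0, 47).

36

Extended Euclidean algorithm:
47 = 2×17 + 13
17 = 1×13 + 4
13 = 3×4 + 1
4 = 4×1 + 0
The gcd is 1. Working backward:
1 = 13 − 3·4
1 = −3·17 + 4·13
1 = 4·47 − 11·17
So 17·(-11) ≡ 1 (mod 47), and -11 ≡ 36 (mod 47).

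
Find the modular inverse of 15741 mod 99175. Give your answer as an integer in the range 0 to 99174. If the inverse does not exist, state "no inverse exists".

45886

Run Euclid on (99175, 15741):
99175 = 6·15741 + 4729
15741 = 3·4729 + 1554
4729 = 3·1554 + 67
1554 = 23·67 + 13
67 = 5·13 + 2
13 = 6·2 + 1
2 = 2·1 + 0
Since gcd(15741, 99175) = 1, back-substitute to write 1 as a combination:
1 = 13 − 6·2
1 = −6·67 + 31·13
1 = 31·1554 − 719·67
1 = −719·4729 + 2188·1554
1 = 2188·15741 − 7283·4729
1 = −7283·99175 + 45886·15741
So 15741·45886 ≡ 1 (mod 99175).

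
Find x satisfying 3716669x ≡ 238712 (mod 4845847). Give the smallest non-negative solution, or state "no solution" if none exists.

3669646

First find gcd(3716669, 4845847):
4845847 = 1*3716669 + 1129178
3716669 = 3*1129178 + 329135
1129178 = 3*329135 + 141773
329135 = 2*141773 + 45589
141773 = 3*45589 + 5006
45589 = 9*5006 + 535
5006 = 9*535 + 191
535 = 2*191 + 153
191 = 1*153 + 38
153 = 4*38 + 1
38 = 38*1 + 0
gcd = 1, so a unique solution mod 4845847 exists.
Back-substitute for the Bézout coefficients:
1 = 153 − 4·38
1 = −4·191 + 5·153
1 = 5·535 − 14·191
1 = −14·5006 + 131·535
1 = 131·45589 − 1193·5006
1 = −1193·141773 + 3710·45589
1 = 3710·329135 − 8613·141773
1 = −8613·1129178 + 29549·329135
1 = 29549·3716669 − 97260·1129178
1 = −97260·4845847 + 126809·3716669
So 3716669·(126809) ≡ 1 (mod 4845847), giving 3716669⁻¹ ≡ 126809.
x ≡ 3716669⁻¹·238712 ≡ 126809·238712 ≡ 3669646 (mod 4845847).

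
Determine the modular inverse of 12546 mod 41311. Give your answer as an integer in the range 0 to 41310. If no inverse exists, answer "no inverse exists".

Extended Euclidean algorithm:
41311 = 3×12546 + 3673
12546 = 3×3673 + 1527
3673 = 2×1527 + 619
1527 = 2×619 + 289
619 = 2×289 + 41
289 = 7×41 + 2
41 = 20×2 + 1
2 = 2×1 + 0
gcd = 1, so the inverse exists. Back-substitute:
1 = 41 − 20·2
1 = −20·289 + 141·41
1 = 141·619 − 302·289
1 = −302·1527 + 745·619
1 = 745·3673 − 1792·1527
1 = −1792·12546 + 6121·3673
1 = 6121·41311 − 20155·12546
Hence 12546⁻¹ ≡ -20155 ≡ 21156 (mod 41311).

21156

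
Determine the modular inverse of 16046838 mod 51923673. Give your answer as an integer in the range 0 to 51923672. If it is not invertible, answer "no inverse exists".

no inverse exists

Euclidean algorithm on 51923673, 16046838:
51923673 = 3·16046838 + 3783159
16046838 = 4·3783159 + 914202
3783159 = 4·914202 + 126351
914202 = 7·126351 + 29745
126351 = 4·29745 + 7371
29745 = 4·7371 + 261
7371 = 28·261 + 63
261 = 4·63 + 9
63 = 7·9 + 0
gcd(16046838, 51923673) = 9 ≠ 1, so 16046838 has no multiplicative inverse modulo 51923673.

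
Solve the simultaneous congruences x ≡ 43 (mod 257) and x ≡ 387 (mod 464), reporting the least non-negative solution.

22659

Write x = 43 + 257·k. Then 257·k ≡ 387 − 43 ≡ 344 (mod 464).
Need 257⁻¹ mod 464. Extended Euclid on (464, 257):
464 = 1*257 + 207
257 = 1*207 + 50
207 = 4*50 + 7
50 = 7*7 + 1
7 = 7*1 + 0
Back-substitute:
1 = 50 − 7·7
1 = −7·207 + 29·50
1 = 29·257 − 36·207
1 = −36·464 + 65·257
257⁻¹ ≡ 65 (mod 464), so k ≡ 65·344 ≡ 88 (mod 464).
x = 43 + 257·88 = 22659.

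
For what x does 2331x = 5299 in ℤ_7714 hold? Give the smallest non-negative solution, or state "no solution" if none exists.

545

First find gcd(2331, 7714):
7714 = 3·2331 + 721
2331 = 3·721 + 168
721 = 4·168 + 49
168 = 3·49 + 21
49 = 2·21 + 7
21 = 3·7 + 0
gcd = 7 and 7 | 5299, so solutions exist. Divide through by 7: 333x ≡ 757 (mod 1102).
Now find 333⁻¹ mod 1102:
1102 = 3*333 + 103
333 = 3*103 + 24
103 = 4*24 + 7
24 = 3*7 + 3
7 = 2*3 + 1
3 = 3*1 + 0
Back-substitute:
1 = 7 − 2·3
1 = −2·24 + 7·7
1 = 7·103 − 30·24
1 = −30·333 + 97·103
1 = 97·1102 − 321·333
So 333·(-321) ≡ 1 (mod 1102), i.e. 333⁻¹ ≡ 781.
Then x ≡ 781·757 ≡ 545 (mod 1102); the smallest non-negative solution is x = 545.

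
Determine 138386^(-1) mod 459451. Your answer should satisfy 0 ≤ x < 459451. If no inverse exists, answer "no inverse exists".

Extended Euclidean algorithm:
459451 = 3×138386 + 44293
138386 = 3×44293 + 5507
44293 = 8×5507 + 237
5507 = 23×237 + 56
237 = 4×56 + 13
56 = 4×13 + 4
13 = 3×4 + 1
4 = 4×1 + 0
Since gcd(138386, 459451) = 1, back-substitute to write 1 as a combination:
1 = 13 − 3·4
1 = −3·56 + 13·13
1 = 13·237 − 55·56
1 = −55·5507 + 1278·237
1 = 1278·44293 − 10279·5507
1 = −10279·138386 + 32115·44293
1 = 32115·459451 − 106624·138386
So 138386·(-106624) ≡ 1 (mod 459451), and -106624 ≡ 352827 (mod 459451).

352827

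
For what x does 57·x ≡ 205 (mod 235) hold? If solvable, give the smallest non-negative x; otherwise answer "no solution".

185

First find gcd(57, 235):
235 = 4·57 + 7
57 = 8·7 + 1
7 = 7·1 + 0
gcd = 1, so a unique solution mod 235 exists.
Back-substitute for the Bézout coefficients:
1 = 57 − 8·7
1 = −8·235 + 33·57
So 57·(33) ≡ 1 (mod 235), giving 57⁻¹ ≡ 33.
x ≡ 57⁻¹·205 ≡ 33·205 ≡ 185 (mod 235).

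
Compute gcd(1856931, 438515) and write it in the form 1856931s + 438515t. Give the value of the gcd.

Repeated division:
1856931 = 4×438515 + 102871
438515 = 4×102871 + 27031
102871 = 3×27031 + 21778
27031 = 1×21778 + 5253
21778 = 4×5253 + 766
5253 = 6×766 + 657
766 = 1×657 + 109
657 = 6×109 + 3
109 = 36×3 + 1
3 = 3×1 + 0
gcd(1856931, 438515) = 1.
Back-substituting:
1 = 109 − 36·3
1 = −36·657 + 217·109
1 = 217·766 − 253·657
1 = −253·5253 + 1735·766
1 = 1735·21778 − 7193·5253
1 = −7193·27031 + 8928·21778
1 = 8928·102871 − 33977·27031
1 = −33977·438515 + 144836·102871
1 = 144836·1856931 − 613321·438515
So 1 = (144836)·1856931 + (-613321)·438515.

1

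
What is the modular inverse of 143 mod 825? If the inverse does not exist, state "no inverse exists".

no inverse exists

Compute gcd(143, 825):
825 = 5*143 + 110
143 = 1*110 + 33
110 = 3*33 + 11
33 = 3*11 + 0
The gcd is 11, not 1, hence no inverse exists.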